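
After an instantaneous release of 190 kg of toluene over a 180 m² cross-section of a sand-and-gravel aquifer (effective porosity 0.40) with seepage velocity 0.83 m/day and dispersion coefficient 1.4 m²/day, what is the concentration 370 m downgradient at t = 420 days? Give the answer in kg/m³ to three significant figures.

For an instantaneous plane source, C(x,t) = M/(n_e·A·√(4πDt)) · exp(−(x−vt)²/(4Dt)), with n_e·A the pore (flow) area.
Plume center vt = 0.83 × 420 = 348.6 m, so the well at 370 m is 21.4 m downgradient of the peak.
√(4πDt) = 85.96 m, giving peak height M/(n_e·A·√(4πDt)) = 190/(0.40 × 180 × 85.96) = 0.03070 kg/m³.
(x−vt)²/(4Dt) = (21.4)²/(4 × 1.4 × 420) = 0.1947; exp(−0.1947) = 0.8231.
C = 0.03070 × 0.8231 = 0.0253 kg/m³.

0.0253 kg/m³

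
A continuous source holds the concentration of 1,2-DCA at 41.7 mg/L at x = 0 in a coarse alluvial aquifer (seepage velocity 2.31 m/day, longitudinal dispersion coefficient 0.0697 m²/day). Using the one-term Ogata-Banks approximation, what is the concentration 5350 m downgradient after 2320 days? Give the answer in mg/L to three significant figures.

For a continuous step input, C/C₀ ≈ ½·erfc((x−vt)/(2√(Dt))).
vt = 2.31 × 2320 = 5359.2 m and 2√(Dt) = 2√(0.0697 × 2320) = 25.43 m.
Argument (x−vt)/(2√(Dt)) = (5350 − 5359.2)/25.43 = -0.3618; ½·erfc(-0.3618) = 0.6956.
C = 41.7 × 0.6956 = 29.0 mg/L.

29.0 mg/L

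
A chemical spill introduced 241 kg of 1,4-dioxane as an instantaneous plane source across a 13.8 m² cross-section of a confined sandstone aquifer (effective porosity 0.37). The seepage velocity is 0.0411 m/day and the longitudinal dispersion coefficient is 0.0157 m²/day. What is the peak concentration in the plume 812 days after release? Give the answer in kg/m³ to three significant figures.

The peak of an instantaneous 1D plume sits at x = vt; there the Gaussian factor is 1 and C_max = M/(n_e·A·√(4πDt)), where n_e·A is the pore area the mass is dissolved in.
√(4πDt) = √(4π × 0.0157 × 812) = 12.66 m, so C_max = 241/(0.37 × 13.8 × 12.66) = 3.73 kg/m³.

3.73 kg/m³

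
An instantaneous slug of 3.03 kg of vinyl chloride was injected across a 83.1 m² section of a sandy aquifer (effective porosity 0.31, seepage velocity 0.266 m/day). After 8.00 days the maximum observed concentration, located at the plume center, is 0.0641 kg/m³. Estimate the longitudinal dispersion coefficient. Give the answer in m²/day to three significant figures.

0.0335 m²/day

At the plume center C_max = M/(n_e·A·√(4πDt)), so D = M²/(4πt·(n_e·A·C_max)²).
n_e·A·C_max = 0.31 × 83.1 × 0.0641 = 1.651 kg/m.
D = 3.03²/(4π × 8.00 × 1.651²) = 0.0335 m²/day.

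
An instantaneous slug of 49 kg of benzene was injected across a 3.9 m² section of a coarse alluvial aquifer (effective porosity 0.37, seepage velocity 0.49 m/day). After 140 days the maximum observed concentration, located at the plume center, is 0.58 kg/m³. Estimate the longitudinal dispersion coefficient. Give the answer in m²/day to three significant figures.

At the plume center C_max = M/(n_e·A·√(4πDt)), so D = M²/(4πt·(n_e·A·C_max)²).
n_e·A·C_max = 0.37 × 3.9 × 0.58 = 0.8369 kg/m.
D = 49²/(4π × 140 × 0.8369²) = 1.95 m²/day.

1.95 m²/day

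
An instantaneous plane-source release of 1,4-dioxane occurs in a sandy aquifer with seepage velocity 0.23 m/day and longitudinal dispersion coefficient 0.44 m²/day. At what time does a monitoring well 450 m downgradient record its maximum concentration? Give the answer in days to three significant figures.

1950 days

For the 1D instantaneous-source solution, setting ∂C/∂t = 0 at fixed x gives v²t² + 2Dt − x² = 0, so t = (√(D² + v²x²) − D)/v².
√(D² + v²x²) = √(0.44² + 0.23² × 450²) = 103.5; v² = 0.0529.
t = (103.5 − 0.44)/0.0529 = 1950 days (vs. the pure-advection estimate x/v = 1960 d).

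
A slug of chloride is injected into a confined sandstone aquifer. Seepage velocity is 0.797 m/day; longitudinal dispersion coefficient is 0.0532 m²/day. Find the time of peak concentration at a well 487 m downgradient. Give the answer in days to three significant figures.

611 days

For the 1D instantaneous-source solution, setting ∂C/∂t = 0 at fixed x gives v²t² + 2Dt − x² = 0, so t = (√(D² + v²x²) − D)/v².
√(D² + v²x²) = √(0.0532² + 0.797² × 487²) = 388.1; v² = 0.635209.
t = (388.1 − 0.0532)/0.635209 = 611 days (vs. the pure-advection estimate x/v = 611 d).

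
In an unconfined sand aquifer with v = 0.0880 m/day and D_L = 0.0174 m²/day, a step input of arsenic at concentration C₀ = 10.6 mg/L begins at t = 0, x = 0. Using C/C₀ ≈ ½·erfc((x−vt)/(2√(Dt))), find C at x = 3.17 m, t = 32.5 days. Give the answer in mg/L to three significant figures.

4.08 mg/L

For a continuous step input, C/C₀ ≈ ½·erfc((x−vt)/(2√(Dt))).
vt = 0.0880 × 32.5 = 2.86 m and 2√(Dt) = 2√(0.0174 × 32.5) = 1.504 m.
Argument (x−vt)/(2√(Dt)) = (3.17 − 2.86)/1.504 = 0.2061; ½·erfc(0.2061) = 0.3853.
C = 10.6 × 0.3853 = 4.08 mg/L.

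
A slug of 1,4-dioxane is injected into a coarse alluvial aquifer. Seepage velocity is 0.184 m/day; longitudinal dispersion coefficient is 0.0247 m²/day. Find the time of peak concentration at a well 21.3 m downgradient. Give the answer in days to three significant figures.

115 days

For the 1D instantaneous-source solution, setting ∂C/∂t = 0 at fixed x gives v²t² + 2Dt − x² = 0, so t = (√(D² + v²x²) − D)/v².
√(D² + v²x²) = √(0.0247² + 0.184² × 21.3²) = 3.919; v² = 0.033856.
t = (3.919 − 0.0247)/0.033856 = 115 days (vs. the pure-advection estimate x/v = 116 d).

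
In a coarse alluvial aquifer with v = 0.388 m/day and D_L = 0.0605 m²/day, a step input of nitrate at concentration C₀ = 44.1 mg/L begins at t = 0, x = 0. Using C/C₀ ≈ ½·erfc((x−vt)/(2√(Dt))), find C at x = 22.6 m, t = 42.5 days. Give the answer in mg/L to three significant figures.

0.156 mg/L

For a continuous step input, C/C₀ ≈ ½·erfc((x−vt)/(2√(Dt))).
vt = 0.388 × 42.5 = 16.49 m and 2√(Dt) = 2√(0.0605 × 42.5) = 3.207 m.
Argument (x−vt)/(2√(Dt)) = (22.6 − 16.49)/3.207 = 1.905; ½·erfc(1.905) = 0.003529.
C = 44.1 × 0.003529 = 0.156 mg/L.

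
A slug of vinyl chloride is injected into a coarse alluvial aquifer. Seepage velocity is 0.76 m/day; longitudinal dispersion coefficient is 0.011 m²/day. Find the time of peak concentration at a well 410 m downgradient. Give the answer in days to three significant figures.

For the 1D instantaneous-source solution, setting ∂C/∂t = 0 at fixed x gives v²t² + 2Dt − x² = 0, so t = (√(D² + v²x²) − D)/v².
√(D² + v²x²) = √(0.011² + 0.76² × 410²) = 311.6; v² = 0.5776.
t = (311.6 − 0.011)/0.5776 = 539 days (vs. the pure-advection estimate x/v = 539 d).

539 days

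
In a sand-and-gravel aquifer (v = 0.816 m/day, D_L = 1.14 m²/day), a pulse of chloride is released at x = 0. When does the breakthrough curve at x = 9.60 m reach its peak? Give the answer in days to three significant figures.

10.2 days

For the 1D instantaneous-source solution, setting ∂C/∂t = 0 at fixed x gives v²t² + 2Dt − x² = 0, so t = (√(D² + v²x²) − D)/v².
√(D² + v²x²) = √(1.14² + 0.816² × 9.60²) = 7.916; v² = 0.665856.
t = (7.916 − 1.14)/0.665856 = 10.2 days (vs. the pure-advection estimate x/v = 11.8 d).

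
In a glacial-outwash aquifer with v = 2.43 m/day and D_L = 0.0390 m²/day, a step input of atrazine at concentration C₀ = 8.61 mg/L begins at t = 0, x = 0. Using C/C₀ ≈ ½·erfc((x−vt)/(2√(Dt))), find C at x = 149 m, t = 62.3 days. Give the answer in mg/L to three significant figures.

7.41 mg/L

For a continuous step input, C/C₀ ≈ ½·erfc((x−vt)/(2√(Dt))).
vt = 2.43 × 62.3 = 151.389 m and 2√(Dt) = 2√(0.0390 × 62.3) = 3.117 m.
Argument (x−vt)/(2√(Dt)) = (149 − 151.389)/3.117 = -0.7664; ½·erfc(-0.7664) = 0.8608.
C = 8.61 × 0.8608 = 7.41 mg/L.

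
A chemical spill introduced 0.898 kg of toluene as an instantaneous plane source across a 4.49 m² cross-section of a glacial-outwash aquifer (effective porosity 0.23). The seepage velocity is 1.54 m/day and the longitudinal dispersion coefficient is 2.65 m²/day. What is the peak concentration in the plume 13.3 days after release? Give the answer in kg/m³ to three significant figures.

The peak of an instantaneous 1D plume sits at x = vt; there the Gaussian factor is 1 and C_max = M/(n_e·A·√(4πDt)), where n_e·A is the pore area the mass is dissolved in.
√(4πDt) = √(4π × 2.65 × 13.3) = 21.05 m, so C_max = 0.898/(0.23 × 4.49 × 21.05) = 0.0413 kg/m³.

0.0413 kg/m³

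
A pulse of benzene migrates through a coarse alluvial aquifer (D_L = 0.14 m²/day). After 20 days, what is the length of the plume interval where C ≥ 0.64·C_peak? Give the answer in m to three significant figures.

The plume is Gaussian with σ = √(2Dt) = √(2 × 0.14 × 20) = 2.366 m.
C/C_peak = exp(−Δx²/(2σ²)) = 0.64 ⇒ Δx = σ·√(−2 ln 0.64) = 2.366 × 0.9448 = 2.235 m.
Width = 2Δx = 4.47 m.

4.47 m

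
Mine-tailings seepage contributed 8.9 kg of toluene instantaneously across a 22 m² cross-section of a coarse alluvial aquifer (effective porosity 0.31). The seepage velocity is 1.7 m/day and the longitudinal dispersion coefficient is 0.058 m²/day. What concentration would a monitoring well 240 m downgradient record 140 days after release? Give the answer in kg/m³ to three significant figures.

0.114 kg/m³

For an instantaneous plane source, C(x,t) = M/(n_e·A·√(4πDt)) · exp(−(x−vt)²/(4Dt)), with n_e·A the pore (flow) area.
Plume center vt = 1.7 × 140 = 238 m, so the well at 240 m is 2 m downgradient of the peak.
√(4πDt) = 10.10 m, giving peak height M/(n_e·A·√(4πDt)) = 8.9/(0.31 × 22 × 10.10) = 0.1292 kg/m³.
(x−vt)²/(4Dt) = (2)²/(4 × 0.058 × 140) = 0.1232; exp(−0.1232) = 0.8841.
C = 0.1292 × 0.8841 = 0.114 kg/m³.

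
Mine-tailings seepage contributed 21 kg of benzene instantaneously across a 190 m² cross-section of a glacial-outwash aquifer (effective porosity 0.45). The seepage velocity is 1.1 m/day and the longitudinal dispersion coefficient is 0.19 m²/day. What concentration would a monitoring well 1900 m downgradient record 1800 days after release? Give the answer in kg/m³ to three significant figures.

3.48e-05 kg/m³

For an instantaneous plane source, C(x,t) = M/(n_e·A·√(4πDt)) · exp(−(x−vt)²/(4Dt)), with n_e·A the pore (flow) area.
Plume center vt = 1.1 × 1800 = 1980 m, so the well at 1900 m is 80 m upgradient of the peak.
√(4πDt) = 65.56 m, giving peak height M/(n_e·A·√(4πDt)) = 21/(0.45 × 190 × 65.56) = 0.003746 kg/m³.
(x−vt)²/(4Dt) = (-80)²/(4 × 0.19 × 1800) = 4.678; exp(−4.678) = 0.009298.
C = 0.003746 × 0.009298 = 3.48e-05 kg/m³.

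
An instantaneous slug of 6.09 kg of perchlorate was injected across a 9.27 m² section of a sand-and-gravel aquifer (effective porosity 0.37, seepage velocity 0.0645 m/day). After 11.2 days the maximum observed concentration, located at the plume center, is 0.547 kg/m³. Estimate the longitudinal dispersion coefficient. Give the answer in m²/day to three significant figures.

At the plume center C_max = M/(n_e·A·√(4πDt)), so D = M²/(4πt·(n_e·A·C_max)²).
n_e·A·C_max = 0.37 × 9.27 × 0.547 = 1.876 kg/m.
D = 6.09²/(4π × 11.2 × 1.876²) = 0.0749 m²/day.

0.0749 m²/day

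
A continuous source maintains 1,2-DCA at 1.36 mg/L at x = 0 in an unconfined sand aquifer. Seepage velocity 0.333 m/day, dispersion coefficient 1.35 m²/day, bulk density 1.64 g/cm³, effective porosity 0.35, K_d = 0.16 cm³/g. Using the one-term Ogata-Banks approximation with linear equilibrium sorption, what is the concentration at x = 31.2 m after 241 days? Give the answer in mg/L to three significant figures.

Retardation factor R = 1 + ρ_b·K_d/n = 1 + 1.64 × 0.16/0.35 = 1.750.
Sorption retards both mechanisms: v_R = v/R = 0.1903 m/day, D_R = D/R = 0.7714 m²/day.
v_R·t = 0.1903 × 241 = 45.8623 m; 2√(D_R t) = 27.27 m; argument = (31.2 − 45.8623)/27.27 = -0.5377.
C = C₀ × ½·erfc(-0.5377) = 1.36 × 0.7765 = 1.06 mg/L.

1.06 mg/L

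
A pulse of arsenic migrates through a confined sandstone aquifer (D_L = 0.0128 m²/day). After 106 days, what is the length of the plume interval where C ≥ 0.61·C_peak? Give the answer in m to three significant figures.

The plume is Gaussian with σ = √(2Dt) = √(2 × 0.0128 × 106) = 1.647 m.
C/C_peak = exp(−Δx²/(2σ²)) = 0.61 ⇒ Δx = σ·√(−2 ln 0.61) = 1.647 × 0.9943 = 1.638 m.
Width = 2Δx = 3.28 m.

3.28 m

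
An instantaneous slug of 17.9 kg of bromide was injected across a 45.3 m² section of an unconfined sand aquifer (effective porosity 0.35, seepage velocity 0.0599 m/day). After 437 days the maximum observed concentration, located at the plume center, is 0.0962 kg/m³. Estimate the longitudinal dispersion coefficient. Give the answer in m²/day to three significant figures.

At the plume center C_max = M/(n_e·A·√(4πDt)), so D = M²/(4πt·(n_e·A·C_max)²).
n_e·A·C_max = 0.35 × 45.3 × 0.0962 = 1.525 kg/m.
D = 17.9²/(4π × 437 × 1.525²) = 0.0251 m²/day.

0.0251 m²/day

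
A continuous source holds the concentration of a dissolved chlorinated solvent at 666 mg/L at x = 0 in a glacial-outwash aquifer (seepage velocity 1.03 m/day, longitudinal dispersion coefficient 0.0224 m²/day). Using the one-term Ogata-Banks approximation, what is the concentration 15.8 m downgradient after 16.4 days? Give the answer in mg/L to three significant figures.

599 mg/L

For a continuous step input, C/C₀ ≈ ½·erfc((x−vt)/(2√(Dt))).
vt = 1.03 × 16.4 = 16.892 m and 2√(Dt) = 2√(0.0224 × 16.4) = 1.212 m.
Argument (x−vt)/(2√(Dt)) = (15.8 − 16.892)/1.212 = -0.9010; ½·erfc(-0.9010) = 0.8987.
C = 666 × 0.8987 = 599 mg/L.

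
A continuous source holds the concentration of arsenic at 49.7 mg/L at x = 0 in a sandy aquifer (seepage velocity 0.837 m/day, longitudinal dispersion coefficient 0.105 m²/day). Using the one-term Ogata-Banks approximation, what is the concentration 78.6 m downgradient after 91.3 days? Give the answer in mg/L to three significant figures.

15.4 mg/L

For a continuous step input, C/C₀ ≈ ½·erfc((x−vt)/(2√(Dt))).
vt = 0.837 × 91.3 = 76.4181 m and 2√(Dt) = 2√(0.105 × 91.3) = 6.192 m.
Argument (x−vt)/(2√(Dt)) = (78.6 − 76.4181)/6.192 = 0.3524; ½·erfc(0.3524) = 0.3091.
C = 49.7 × 0.3091 = 15.4 mg/L.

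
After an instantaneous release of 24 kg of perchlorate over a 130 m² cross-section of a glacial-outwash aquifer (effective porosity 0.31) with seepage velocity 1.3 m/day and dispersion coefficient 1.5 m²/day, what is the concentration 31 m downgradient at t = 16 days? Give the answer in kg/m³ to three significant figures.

For an instantaneous plane source, C(x,t) = M/(n_e·A·√(4πDt)) · exp(−(x−vt)²/(4Dt)), with n_e·A the pore (flow) area.
Plume center vt = 1.3 × 16 = 20.8 m, so the well at 31 m is 10.2 m downgradient of the peak.
√(4πDt) = 17.37 m, giving peak height M/(n_e·A·√(4πDt)) = 24/(0.31 × 130 × 17.37) = 0.03429 kg/m³.
(x−vt)²/(4Dt) = (10.2)²/(4 × 1.5 × 16) = 1.084; exp(−1.084) = 0.3382.
C = 0.03429 × 0.3382 = 0.0116 kg/m³.

0.0116 kg/m³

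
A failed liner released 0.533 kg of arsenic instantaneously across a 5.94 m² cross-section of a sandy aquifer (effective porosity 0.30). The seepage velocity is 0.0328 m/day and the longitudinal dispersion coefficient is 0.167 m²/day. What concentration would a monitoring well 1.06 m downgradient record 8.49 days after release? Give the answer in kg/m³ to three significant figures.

0.0636 kg/m³

For an instantaneous plane source, C(x,t) = M/(n_e·A·√(4πDt)) · exp(−(x−vt)²/(4Dt)), with n_e·A the pore (flow) area.
Plume center vt = 0.0328 × 8.49 = 0.278472 m, so the well at 1.06 m is 0.781528 m downgradient of the peak.
√(4πDt) = 4.221 m, giving peak height M/(n_e·A·√(4πDt)) = 0.533/(0.30 × 5.94 × 4.221) = 0.07086 kg/m³.
(x−vt)²/(4Dt) = (0.781528)²/(4 × 0.167 × 8.49) = 0.1077; exp(−0.1077) = 0.8979.
C = 0.07086 × 0.8979 = 0.0636 kg/m³.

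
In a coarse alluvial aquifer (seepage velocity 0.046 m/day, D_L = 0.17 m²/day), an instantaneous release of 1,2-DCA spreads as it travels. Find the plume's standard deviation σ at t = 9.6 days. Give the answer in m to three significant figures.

1.81 m

Dispersive spreading gives a Gaussian with σ² = 2Dt; advection only shifts the center.
σ = √(2 × 0.17 × 9.6) = 1.81 m.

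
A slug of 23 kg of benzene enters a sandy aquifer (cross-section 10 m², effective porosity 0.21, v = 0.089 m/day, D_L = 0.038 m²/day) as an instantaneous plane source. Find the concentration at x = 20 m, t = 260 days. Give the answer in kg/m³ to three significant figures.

0.766 kg/m³

For an instantaneous plane source, C(x,t) = M/(n_e·A·√(4πDt)) · exp(−(x−vt)²/(4Dt)), with n_e·A the pore (flow) area.
Plume center vt = 0.089 × 260 = 23.14 m, so the well at 20 m is 3.14 m upgradient of the peak.
√(4πDt) = 11.14 m, giving peak height M/(n_e·A·√(4πDt)) = 23/(0.21 × 10 × 11.14) = 0.9832 kg/m³.
(x−vt)²/(4Dt) = (-3.14)²/(4 × 0.038 × 260) = 0.2495; exp(−0.2495) = 0.7792.
C = 0.9832 × 0.7792 = 0.766 kg/m³.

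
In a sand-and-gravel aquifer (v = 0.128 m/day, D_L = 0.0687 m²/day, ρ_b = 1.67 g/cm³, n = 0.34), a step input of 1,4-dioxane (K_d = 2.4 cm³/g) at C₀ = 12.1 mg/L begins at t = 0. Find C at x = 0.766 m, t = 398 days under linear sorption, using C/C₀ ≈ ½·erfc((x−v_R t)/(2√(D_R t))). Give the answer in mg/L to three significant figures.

Retardation factor R = 1 + ρ_b·K_d/n = 1 + 1.67 × 2.4/0.34 = 12.79.
Sorption retards both mechanisms: v_R = v/R = 0.01001 m/day, D_R = D/R = 0.005371 m²/day.
v_R·t = 0.01001 × 398 = 3.98398 m; 2√(D_R t) = 2.924 m; argument = (0.766 − 3.98398)/2.924 = -1.101.
C = C₀ × ½·erfc(-1.101) = 12.1 × 0.9403 = 11.4 mg/L.

11.4 mg/L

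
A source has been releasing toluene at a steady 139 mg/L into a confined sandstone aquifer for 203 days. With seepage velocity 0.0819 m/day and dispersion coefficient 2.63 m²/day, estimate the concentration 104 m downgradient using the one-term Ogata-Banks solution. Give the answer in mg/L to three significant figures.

For a continuous step input, C/C₀ ≈ ½·erfc((x−vt)/(2√(Dt))).
vt = 0.0819 × 203 = 16.6257 m and 2√(Dt) = 2√(2.63 × 203) = 46.21 m.
Argument (x−vt)/(2√(Dt)) = (104 − 16.6257)/46.21 = 1.891; ½·erfc(1.891) = 0.003745.
C = 139 × 0.003745 = 0.521 mg/L.

0.521 mg/L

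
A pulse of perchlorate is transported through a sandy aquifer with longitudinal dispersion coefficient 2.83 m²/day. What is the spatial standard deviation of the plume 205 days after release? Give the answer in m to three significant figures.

34.1 m

Dispersive spreading gives a Gaussian with σ² = 2Dt; advection only shifts the center.
σ = √(2 × 2.83 × 205) = 34.1 m.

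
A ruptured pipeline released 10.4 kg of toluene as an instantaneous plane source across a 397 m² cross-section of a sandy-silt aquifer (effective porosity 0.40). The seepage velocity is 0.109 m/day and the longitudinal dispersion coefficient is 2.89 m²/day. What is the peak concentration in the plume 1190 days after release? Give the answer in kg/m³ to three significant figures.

The peak of an instantaneous 1D plume sits at x = vt; there the Gaussian factor is 1 and C_max = M/(n_e·A·√(4πDt)), where n_e·A is the pore area the mass is dissolved in.
√(4πDt) = √(4π × 2.89 × 1190) = 207.9 m, so C_max = 10.4/(0.40 × 397 × 207.9) = 0.000315 kg/m³.

0.000315 kg/m³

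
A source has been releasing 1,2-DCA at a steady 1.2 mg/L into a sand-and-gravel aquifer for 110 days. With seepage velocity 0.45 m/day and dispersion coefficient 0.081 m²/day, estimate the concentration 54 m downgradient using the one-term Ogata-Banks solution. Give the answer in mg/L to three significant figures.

For a continuous step input, C/C₀ ≈ ½·erfc((x−vt)/(2√(Dt))).
vt = 0.45 × 110 = 49.5 m and 2√(Dt) = 2√(0.081 × 110) = 5.970 m.
Argument (x−vt)/(2√(Dt)) = (54 − 49.5)/5.970 = 0.7538; ½·erfc(0.7538) = 0.1432.
C = 1.2 × 0.1432 = 0.172 mg/L.

0.172 mg/L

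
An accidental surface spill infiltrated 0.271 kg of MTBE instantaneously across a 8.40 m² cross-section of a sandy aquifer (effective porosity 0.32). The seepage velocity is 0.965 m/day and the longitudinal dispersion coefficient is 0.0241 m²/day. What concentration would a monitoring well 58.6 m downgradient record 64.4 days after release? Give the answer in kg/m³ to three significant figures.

0.00301 kg/m³

For an instantaneous plane source, C(x,t) = M/(n_e·A·√(4πDt)) · exp(−(x−vt)²/(4Dt)), with n_e·A the pore (flow) area.
Plume center vt = 0.965 × 64.4 = 62.146 m, so the well at 58.6 m is 3.546 m upgradient of the peak.
√(4πDt) = 4.416 m, giving peak height M/(n_e·A·√(4πDt)) = 0.271/(0.32 × 8.40 × 4.416) = 0.02283 kg/m³.
(x−vt)²/(4Dt) = (-3.546)²/(4 × 0.0241 × 64.4) = 2.025; exp(−2.025) = 0.1320.
C = 0.02283 × 0.1320 = 0.00301 kg/m³.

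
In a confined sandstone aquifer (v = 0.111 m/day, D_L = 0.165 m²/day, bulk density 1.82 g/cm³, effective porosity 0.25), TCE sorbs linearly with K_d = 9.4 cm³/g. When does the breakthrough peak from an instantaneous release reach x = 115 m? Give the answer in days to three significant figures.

71000 days

Retardation factor R = 1 + ρ_b·K_d/n = 1 + 1.82 × 9.4/0.25 = 69.43.
Sorption retards both mechanisms: v_R = v/R = 0.001599 m/day, D_R = D/R = 0.002376 m²/day.
Peak time from v_R²t² + 2D_R t − x² = 0: t = (√(D_R² + v_R²x²) − D_R)/v_R².
√(D_R² + v_R²x²) = √(0.002376² + 0.001599² × 115²) = 0.1839; v_R² = 2.557e-06.
t = (0.1839 − 0.002376)/2.557e-06 = 71000 days.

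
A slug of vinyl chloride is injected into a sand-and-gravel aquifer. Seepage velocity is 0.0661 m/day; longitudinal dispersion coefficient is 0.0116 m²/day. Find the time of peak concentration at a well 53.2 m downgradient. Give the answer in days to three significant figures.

802 days

For the 1D instantaneous-source solution, setting ∂C/∂t = 0 at fixed x gives v²t² + 2Dt − x² = 0, so t = (√(D² + v²x²) − D)/v².
√(D² + v²x²) = √(0.0116² + 0.0661² × 53.2²) = 3.517; v² = 0.00436921.
t = (3.517 − 0.0116)/0.00436921 = 802 days (vs. the pure-advection estimate x/v = 805 d).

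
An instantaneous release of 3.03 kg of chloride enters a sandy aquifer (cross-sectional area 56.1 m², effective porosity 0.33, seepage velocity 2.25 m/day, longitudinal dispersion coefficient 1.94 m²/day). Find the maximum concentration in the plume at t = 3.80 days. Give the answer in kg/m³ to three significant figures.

0.0170 kg/m³

The peak of an instantaneous 1D plume sits at x = vt; there the Gaussian factor is 1 and C_max = M/(n_e·A·√(4πDt)), where n_e·A is the pore area the mass is dissolved in.
√(4πDt) = √(4π × 1.94 × 3.80) = 9.625 m, so C_max = 3.03/(0.33 × 56.1 × 9.625) = 0.0170 kg/m³.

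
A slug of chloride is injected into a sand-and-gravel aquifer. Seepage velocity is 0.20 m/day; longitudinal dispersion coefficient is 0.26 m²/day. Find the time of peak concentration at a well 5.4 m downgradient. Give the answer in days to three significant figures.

For the 1D instantaneous-source solution, setting ∂C/∂t = 0 at fixed x gives v²t² + 2Dt − x² = 0, so t = (√(D² + v²x²) − D)/v².
√(D² + v²x²) = √(0.26² + 0.20² × 5.4²) = 1.111; v² = 0.04.
t = (1.111 − 0.26)/0.04 = 21.3 days (vs. the pure-advection estimate x/v = 27.0 d).

21.3 days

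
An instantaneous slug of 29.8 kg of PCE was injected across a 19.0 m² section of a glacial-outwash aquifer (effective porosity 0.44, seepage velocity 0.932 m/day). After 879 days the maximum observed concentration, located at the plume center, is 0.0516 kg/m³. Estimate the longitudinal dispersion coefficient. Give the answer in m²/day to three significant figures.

At the plume center C_max = M/(n_e·A·√(4πDt)), so D = M²/(4πt·(n_e·A·C_max)²).
n_e·A·C_max = 0.44 × 19.0 × 0.0516 = 0.4314 kg/m.
D = 29.8²/(4π × 879 × 0.4314²) = 0.432 m²/day.

0.432 m²/day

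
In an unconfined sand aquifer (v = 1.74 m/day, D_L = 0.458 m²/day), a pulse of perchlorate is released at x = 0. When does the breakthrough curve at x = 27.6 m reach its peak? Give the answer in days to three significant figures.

15.7 days

For the 1D instantaneous-source solution, setting ∂C/∂t = 0 at fixed x gives v²t² + 2Dt − x² = 0, so t = (√(D² + v²x²) − D)/v².
√(D² + v²x²) = √(0.458² + 1.74² × 27.6²) = 48.03; v² = 3.0276.
t = (48.03 − 0.458)/3.0276 = 15.7 days (vs. the pure-advection estimate x/v = 15.9 d).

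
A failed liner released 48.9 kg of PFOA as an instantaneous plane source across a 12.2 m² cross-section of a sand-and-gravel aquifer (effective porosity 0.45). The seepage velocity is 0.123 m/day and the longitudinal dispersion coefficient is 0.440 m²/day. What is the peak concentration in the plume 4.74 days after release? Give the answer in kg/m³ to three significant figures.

1.74 kg/m³

The peak of an instantaneous 1D plume sits at x = vt; there the Gaussian factor is 1 and C_max = M/(n_e·A·√(4πDt)), where n_e·A is the pore area the mass is dissolved in.
√(4πDt) = √(4π × 0.440 × 4.74) = 5.119 m, so C_max = 48.9/(0.45 × 12.2 × 5.119) = 1.74 kg/m³.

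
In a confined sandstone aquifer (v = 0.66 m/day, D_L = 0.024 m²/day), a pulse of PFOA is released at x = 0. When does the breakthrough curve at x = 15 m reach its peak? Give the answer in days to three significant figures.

22.7 days

For the 1D instantaneous-source solution, setting ∂C/∂t = 0 at fixed x gives v²t² + 2Dt − x² = 0, so t = (√(D² + v²x²) − D)/v².
√(D² + v²x²) = √(0.024² + 0.66² × 15²) = 9.900; v² = 0.4356.
t = (9.900 − 0.024)/0.4356 = 22.7 days (vs. the pure-advection estimate x/v = 22.7 d).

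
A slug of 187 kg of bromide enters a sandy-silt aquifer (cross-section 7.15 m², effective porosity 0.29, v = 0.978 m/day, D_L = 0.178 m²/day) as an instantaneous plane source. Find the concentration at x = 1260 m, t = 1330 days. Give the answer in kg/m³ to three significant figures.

For an instantaneous plane source, C(x,t) = M/(n_e·A·√(4πDt)) · exp(−(x−vt)²/(4Dt)), with n_e·A the pore (flow) area.
Plume center vt = 0.978 × 1330 = 1300.74 m, so the well at 1260 m is 40.74 m upgradient of the peak.
√(4πDt) = 54.54 m, giving peak height M/(n_e·A·√(4πDt)) = 187/(0.29 × 7.15 × 54.54) = 1.654 kg/m³.
(x−vt)²/(4Dt) = (-40.74)²/(4 × 0.178 × 1330) = 1.753; exp(−1.753) = 0.1733.
C = 1.654 × 0.1733 = 0.287 kg/m³.

0.287 kg/m³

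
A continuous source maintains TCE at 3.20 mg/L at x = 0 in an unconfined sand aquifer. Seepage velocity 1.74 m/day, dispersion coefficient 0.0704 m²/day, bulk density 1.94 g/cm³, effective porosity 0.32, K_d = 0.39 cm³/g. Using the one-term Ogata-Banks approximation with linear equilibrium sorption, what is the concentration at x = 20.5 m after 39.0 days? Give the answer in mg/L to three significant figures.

1.27 mg/L

Retardation factor R = 1 + ρ_b·K_d/n = 1 + 1.94 × 0.39/0.32 = 3.364.
Sorption retards both mechanisms: v_R = v/R = 0.5172 m/day, D_R = D/R = 0.02093 m²/day.
v_R·t = 0.5172 × 39.0 = 20.1708 m; 2√(D_R t) = 1.807 m; argument = (20.5 − 20.1708)/1.807 = 0.1822.
C = C₀ × ½·erfc(0.1822) = 3.20 × 0.3983 = 1.27 mg/L.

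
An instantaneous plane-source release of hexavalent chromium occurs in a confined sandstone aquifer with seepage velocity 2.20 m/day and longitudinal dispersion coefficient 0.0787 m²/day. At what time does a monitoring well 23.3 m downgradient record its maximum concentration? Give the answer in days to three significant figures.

10.6 days

For the 1D instantaneous-source solution, setting ∂C/∂t = 0 at fixed x gives v²t² + 2Dt − x² = 0, so t = (√(D² + v²x²) − D)/v².
√(D² + v²x²) = √(0.0787² + 2.20² × 23.3²) = 51.26; v² = 4.84.
t = (51.26 − 0.0787)/4.84 = 10.6 days (vs. the pure-advection estimate x/v = 10.6 d).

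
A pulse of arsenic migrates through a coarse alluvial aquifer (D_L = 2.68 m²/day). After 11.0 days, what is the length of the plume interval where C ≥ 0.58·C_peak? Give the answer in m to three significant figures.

16.0 m

The plume is Gaussian with σ = √(2Dt) = √(2 × 2.68 × 11.0) = 7.679 m.
C/C_peak = exp(−Δx²/(2σ²)) = 0.58 ⇒ Δx = σ·√(−2 ln 0.58) = 7.679 × 1.044 = 8.017 m.
Width = 2Δx = 16.0 m.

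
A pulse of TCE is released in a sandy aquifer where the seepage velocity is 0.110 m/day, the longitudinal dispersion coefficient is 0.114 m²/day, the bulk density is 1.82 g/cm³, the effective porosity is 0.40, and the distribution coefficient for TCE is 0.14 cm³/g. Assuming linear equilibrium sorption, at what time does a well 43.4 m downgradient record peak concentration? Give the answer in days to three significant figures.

Retardation factor R = 1 + ρ_b·K_d/n = 1 + 1.82 × 0.14/0.40 = 1.637.
Sorption retards both mechanisms: v_R = v/R = 0.06720 m/day, D_R = D/R = 0.06964 m²/day.
Peak time from v_R²t² + 2D_R t − x² = 0: t = (√(D_R² + v_R²x²) − D_R)/v_R².
√(D_R² + v_R²x²) = √(0.06964² + 0.06720² × 43.4²) = 2.917; v_R² = 0.004516.
t = (2.917 − 0.06964)/0.004516 = 631 days.

631 days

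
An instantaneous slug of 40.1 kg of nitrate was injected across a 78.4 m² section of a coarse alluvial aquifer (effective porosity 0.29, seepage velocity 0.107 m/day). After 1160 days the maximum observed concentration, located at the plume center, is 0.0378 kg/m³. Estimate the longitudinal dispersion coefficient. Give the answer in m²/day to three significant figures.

At the plume center C_max = M/(n_e·A·√(4πDt)), so D = M²/(4πt·(n_e·A·C_max)²).
n_e·A·C_max = 0.29 × 78.4 × 0.0378 = 0.8594 kg/m.
D = 40.1²/(4π × 1160 × 0.8594²) = 0.149 m²/day.

0.149 m²/day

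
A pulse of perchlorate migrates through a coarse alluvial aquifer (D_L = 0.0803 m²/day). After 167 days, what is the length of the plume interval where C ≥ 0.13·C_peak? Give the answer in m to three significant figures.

The plume is Gaussian with σ = √(2Dt) = √(2 × 0.0803 × 167) = 5.179 m.
C/C_peak = exp(−Δx²/(2σ²)) = 0.13 ⇒ Δx = σ·√(−2 ln 0.13) = 5.179 × 2.020 = 10.46 m.
Width = 2Δx = 20.9 m.

20.9 m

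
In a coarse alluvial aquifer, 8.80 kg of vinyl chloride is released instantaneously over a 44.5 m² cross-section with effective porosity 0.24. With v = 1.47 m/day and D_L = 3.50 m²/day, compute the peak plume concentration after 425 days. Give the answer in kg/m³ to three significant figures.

0.00603 kg/m³

The peak of an instantaneous 1D plume sits at x = vt; there the Gaussian factor is 1 and C_max = M/(n_e·A·√(4πDt)), where n_e·A is the pore area the mass is dissolved in.
√(4πDt) = √(4π × 3.50 × 425) = 136.7 m, so C_max = 8.80/(0.24 × 44.5 × 136.7) = 0.00603 kg/m³.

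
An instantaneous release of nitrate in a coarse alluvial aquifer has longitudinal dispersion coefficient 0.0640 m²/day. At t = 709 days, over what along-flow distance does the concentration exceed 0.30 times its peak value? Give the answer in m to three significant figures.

The plume is Gaussian with σ = √(2Dt) = √(2 × 0.0640 × 709) = 9.526 m.
C/C_peak = exp(−Δx²/(2σ²)) = 0.30 ⇒ Δx = σ·√(−2 ln 0.30) = 9.526 × 1.552 = 14.78 m.
Width = 2Δx = 29.6 m.

29.6 m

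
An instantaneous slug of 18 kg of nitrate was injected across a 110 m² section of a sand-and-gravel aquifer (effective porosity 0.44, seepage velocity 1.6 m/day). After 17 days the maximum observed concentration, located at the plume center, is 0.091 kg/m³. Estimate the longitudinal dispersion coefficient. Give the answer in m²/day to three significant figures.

At the plume center C_max = M/(n_e·A·√(4πDt)), so D = M²/(4πt·(n_e·A·C_max)²).
n_e·A·C_max = 0.44 × 110 × 0.091 = 4.404 kg/m.
D = 18²/(4π × 17 × 4.404²) = 0.0782 m²/day.

0.0782 m²/day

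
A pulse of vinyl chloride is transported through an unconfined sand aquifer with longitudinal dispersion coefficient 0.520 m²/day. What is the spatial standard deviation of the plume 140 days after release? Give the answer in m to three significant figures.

12.1 m

Dispersive spreading gives a Gaussian with σ² = 2Dt; advection only shifts the center.
σ = √(2 × 0.520 × 140) = 12.1 m.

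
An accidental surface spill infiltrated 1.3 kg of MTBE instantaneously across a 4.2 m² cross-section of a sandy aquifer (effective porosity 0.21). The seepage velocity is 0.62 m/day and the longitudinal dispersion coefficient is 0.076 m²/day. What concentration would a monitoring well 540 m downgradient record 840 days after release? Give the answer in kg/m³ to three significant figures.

For an instantaneous plane source, C(x,t) = M/(n_e·A·√(4πDt)) · exp(−(x−vt)²/(4Dt)), with n_e·A the pore (flow) area.
Plume center vt = 0.62 × 840 = 520.8 m, so the well at 540 m is 19.2 m downgradient of the peak.
√(4πDt) = 28.32 m, giving peak height M/(n_e·A·√(4πDt)) = 1.3/(0.21 × 4.2 × 28.32) = 0.05205 kg/m³.
(x−vt)²/(4Dt) = (19.2)²/(4 × 0.076 × 840) = 1.444; exp(−1.444) = 0.2360.
C = 0.05205 × 0.2360 = 0.0123 kg/m³.

0.0123 kg/m³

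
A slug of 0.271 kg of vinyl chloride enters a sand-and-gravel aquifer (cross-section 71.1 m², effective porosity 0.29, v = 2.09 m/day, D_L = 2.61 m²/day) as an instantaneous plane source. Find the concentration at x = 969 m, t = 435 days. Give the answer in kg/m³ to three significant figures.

5.00e-05 kg/m³

For an instantaneous plane source, C(x,t) = M/(n_e·A·√(4πDt)) · exp(−(x−vt)²/(4Dt)), with n_e·A the pore (flow) area.
Plume center vt = 2.09 × 435 = 909.15 m, so the well at 969 m is 59.85 m downgradient of the peak.
√(4πDt) = 119.4 m, giving peak height M/(n_e·A·√(4πDt)) = 0.271/(0.29 × 71.1 × 119.4) = 0.0001101 kg/m³.
(x−vt)²/(4Dt) = (59.85)²/(4 × 2.61 × 435) = 0.7887; exp(−0.7887) = 0.4544.
C = 0.0001101 × 0.4544 = 5.00e-05 kg/m³.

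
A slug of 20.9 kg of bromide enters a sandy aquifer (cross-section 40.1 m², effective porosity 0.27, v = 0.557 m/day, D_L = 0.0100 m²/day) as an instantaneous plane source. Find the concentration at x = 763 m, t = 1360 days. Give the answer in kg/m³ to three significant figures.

0.0850 kg/m³

For an instantaneous plane source, C(x,t) = M/(n_e·A·√(4πDt)) · exp(−(x−vt)²/(4Dt)), with n_e·A the pore (flow) area.
Plume center vt = 0.557 × 1360 = 757.52 m, so the well at 763 m is 5.48 m downgradient of the peak.
√(4πDt) = 13.07 m, giving peak height M/(n_e·A·√(4πDt)) = 20.9/(0.27 × 40.1 × 13.07) = 0.1477 kg/m³.
(x−vt)²/(4Dt) = (5.48)²/(4 × 0.0100 × 1360) = 0.5520; exp(−0.5520) = 0.5758.
C = 0.1477 × 0.5758 = 0.0850 kg/m³.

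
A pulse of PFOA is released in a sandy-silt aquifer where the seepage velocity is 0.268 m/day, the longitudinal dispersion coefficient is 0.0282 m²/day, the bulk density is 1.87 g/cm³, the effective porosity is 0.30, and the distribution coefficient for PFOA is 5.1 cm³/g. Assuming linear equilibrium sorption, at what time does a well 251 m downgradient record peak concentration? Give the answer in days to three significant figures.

Retardation factor R = 1 + ρ_b·K_d/n = 1 + 1.87 × 5.1/0.30 = 32.79.
Sorption retards both mechanisms: v_R = v/R = 0.008173 m/day, D_R = D/R = 0.0008600 m²/day.
Peak time from v_R²t² + 2D_R t − x² = 0: t = (√(D_R² + v_R²x²) − D_R)/v_R².
√(D_R² + v_R²x²) = √(0.0008600² + 0.008173² × 251²) = 2.051; v_R² = 6.680e-05.
t = (2.051 − 0.0008600)/6.680e-05 = 30700 days.

30700 days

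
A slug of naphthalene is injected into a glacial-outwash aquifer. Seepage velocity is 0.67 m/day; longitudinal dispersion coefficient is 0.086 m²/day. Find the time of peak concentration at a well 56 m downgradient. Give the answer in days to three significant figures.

For the 1D instantaneous-source solution, setting ∂C/∂t = 0 at fixed x gives v²t² + 2Dt − x² = 0, so t = (√(D² + v²x²) − D)/v².
√(D² + v²x²) = √(0.086² + 0.67² × 56²) = 37.52; v² = 0.4489.
t = (37.52 − 0.086)/0.4489 = 83.4 days (vs. the pure-advection estimate x/v = 83.6 d).

83.4 days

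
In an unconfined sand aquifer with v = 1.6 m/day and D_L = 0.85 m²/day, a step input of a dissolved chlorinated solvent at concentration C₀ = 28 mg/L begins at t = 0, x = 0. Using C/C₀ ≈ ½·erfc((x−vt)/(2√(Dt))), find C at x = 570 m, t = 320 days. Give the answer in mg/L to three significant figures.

For a continuous step input, C/C₀ ≈ ½·erfc((x−vt)/(2√(Dt))).
vt = 1.6 × 320 = 512 m and 2√(Dt) = 2√(0.85 × 320) = 32.98 m.
Argument (x−vt)/(2√(Dt)) = (570 − 512)/32.98 = 1.759; ½·erfc(1.759) = 0.006430.
C = 28 × 0.006430 = 0.180 mg/L.

0.180 mg/L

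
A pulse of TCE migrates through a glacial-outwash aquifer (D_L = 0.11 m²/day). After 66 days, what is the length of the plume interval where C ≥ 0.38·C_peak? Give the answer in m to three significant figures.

The plume is Gaussian with σ = √(2Dt) = √(2 × 0.11 × 66) = 3.811 m.
C/C_peak = exp(−Δx²/(2σ²)) = 0.38 ⇒ Δx = σ·√(−2 ln 0.38) = 3.811 × 1.391 = 5.301 m.
Width = 2Δx = 10.6 m.

10.6 m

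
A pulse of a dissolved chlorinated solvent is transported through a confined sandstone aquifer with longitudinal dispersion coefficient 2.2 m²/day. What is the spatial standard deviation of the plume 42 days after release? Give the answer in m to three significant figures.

Dispersive spreading gives a Gaussian with σ² = 2Dt; advection only shifts the center.
σ = √(2 × 2.2 × 42) = 13.6 m.

13.6 m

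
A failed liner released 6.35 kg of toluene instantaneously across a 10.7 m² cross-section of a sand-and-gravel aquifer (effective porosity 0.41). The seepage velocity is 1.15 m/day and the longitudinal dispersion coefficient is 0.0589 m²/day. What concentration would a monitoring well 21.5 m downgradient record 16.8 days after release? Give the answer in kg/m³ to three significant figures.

For an instantaneous plane source, C(x,t) = M/(n_e·A·√(4πDt)) · exp(−(x−vt)²/(4Dt)), with n_e·A the pore (flow) area.
Plume center vt = 1.15 × 16.8 = 19.32 m, so the well at 21.5 m is 2.18 m downgradient of the peak.
√(4πDt) = 3.526 m, giving peak height M/(n_e·A·√(4πDt)) = 6.35/(0.41 × 10.7 × 3.526) = 0.4105 kg/m³.
(x−vt)²/(4Dt) = (2.18)²/(4 × 0.0589 × 16.8) = 1.201; exp(−1.201) = 0.3009.
C = 0.4105 × 0.3009 = 0.124 kg/m³.

0.124 kg/m³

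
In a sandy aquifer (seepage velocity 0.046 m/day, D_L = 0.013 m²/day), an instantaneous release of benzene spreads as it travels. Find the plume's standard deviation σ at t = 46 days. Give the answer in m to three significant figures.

1.09 m

Dispersive spreading gives a Gaussian with σ² = 2Dt; advection only shifts the center.
σ = √(2 × 0.013 × 46) = 1.09 m.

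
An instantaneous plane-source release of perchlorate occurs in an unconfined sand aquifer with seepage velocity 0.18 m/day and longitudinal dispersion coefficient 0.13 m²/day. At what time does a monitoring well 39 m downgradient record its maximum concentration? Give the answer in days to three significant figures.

213 days

For the 1D instantaneous-source solution, setting ∂C/∂t = 0 at fixed x gives v²t² + 2Dt − x² = 0, so t = (√(D² + v²x²) − D)/v².
√(D² + v²x²) = √(0.13² + 0.18² × 39²) = 7.021; v² = 0.0324.
t = (7.021 − 0.13)/0.0324 = 213 days (vs. the pure-advection estimate x/v = 217 d).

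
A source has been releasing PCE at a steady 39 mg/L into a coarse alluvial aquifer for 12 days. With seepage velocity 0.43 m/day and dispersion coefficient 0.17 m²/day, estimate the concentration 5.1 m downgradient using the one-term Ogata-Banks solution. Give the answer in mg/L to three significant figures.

20.0 mg/L

For a continuous step input, C/C₀ ≈ ½·erfc((x−vt)/(2√(Dt))).
vt = 0.43 × 12 = 5.16 m and 2√(Dt) = 2√(0.17 × 12) = 2.857 m.
Argument (x−vt)/(2√(Dt)) = (5.1 − 5.16)/2.857 = -0.02100; ½·erfc(-0.02100) = 0.5118.
C = 39 × 0.5118 = 20.0 mg/L.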